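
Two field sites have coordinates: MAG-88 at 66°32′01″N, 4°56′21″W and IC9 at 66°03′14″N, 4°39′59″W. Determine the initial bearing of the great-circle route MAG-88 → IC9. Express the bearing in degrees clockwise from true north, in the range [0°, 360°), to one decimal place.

167.0°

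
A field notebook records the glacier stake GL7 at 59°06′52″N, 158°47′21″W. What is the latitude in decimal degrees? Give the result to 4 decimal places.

59.1144°N

59° + 6′/60 + 52″/3600 = 59 + 0.10000 + 0.01444 = 59.1144°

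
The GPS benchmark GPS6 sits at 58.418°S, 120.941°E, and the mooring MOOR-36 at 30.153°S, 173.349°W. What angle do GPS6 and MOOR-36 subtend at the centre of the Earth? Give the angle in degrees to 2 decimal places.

Δφ = 28.2650°,  Δλ = 65.7100°
a = sin²(Δφ/2) + cos φ₁ cos φ₂ sin²(Δλ/2) = 0.192901
c = 2·arcsin(√a) = 0.909428 rad = 52.1064°

52.11°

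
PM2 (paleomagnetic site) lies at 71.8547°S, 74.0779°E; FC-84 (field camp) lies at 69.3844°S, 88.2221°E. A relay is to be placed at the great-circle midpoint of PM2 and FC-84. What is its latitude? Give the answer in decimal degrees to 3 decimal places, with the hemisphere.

70.756°S

Bx = cos φ₂ cos Δλ = 0.341422,  By = cos φ₂ sin Δλ = 0.086039
φₘ = atan2(sin φ₁ + sin φ₂, √((cos φ₁ + Bx)² + By²)) = -70.75560°
λₘ = λ₁ + atan2(By, cos φ₁ + Bx) = 81.58567°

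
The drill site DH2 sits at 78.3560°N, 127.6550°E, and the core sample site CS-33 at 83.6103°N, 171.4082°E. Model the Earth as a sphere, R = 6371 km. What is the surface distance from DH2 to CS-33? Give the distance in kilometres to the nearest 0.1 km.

Δφ = 5.2543°,  Δλ = 43.7532°
a = sin²(Δφ/2) + cos φ₁ cos φ₂ sin²(Δλ/2) = 0.005219
c = 2·arcsin(√a) = 0.144618 rad = 8.2860°
d = R·c = 6371 × 0.144618 = 921.4 km

921.4 km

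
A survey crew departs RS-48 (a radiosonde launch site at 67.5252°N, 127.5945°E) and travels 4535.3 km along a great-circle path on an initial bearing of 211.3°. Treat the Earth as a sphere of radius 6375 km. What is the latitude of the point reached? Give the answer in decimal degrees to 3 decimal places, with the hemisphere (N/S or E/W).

δ = d/R = 4535.3/6375 = 0.711420 rad
φ₂ = arcsin(sin φ₁ cos δ + cos φ₁ sin δ cos θ)
   = arcsin(0.92405·0.75744 + 0.38228·0.65291·-0.85446) = 29.12000°
λ₂ = λ₁ + atan2(sin θ sin δ cos φ₁, cos δ − sin φ₁ sin φ₂) = 104.74721°

29.120°N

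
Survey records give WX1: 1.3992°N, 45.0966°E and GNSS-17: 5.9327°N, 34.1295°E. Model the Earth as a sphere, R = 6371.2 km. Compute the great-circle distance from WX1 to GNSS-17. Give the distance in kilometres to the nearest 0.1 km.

1317.0 km

Δφ = 4.5335°,  Δλ = -10.9671°
a = sin²(Δφ/2) + cos φ₁ cos φ₂ sin²(Δλ/2) = 0.010644
c = 2·arcsin(√a) = 0.206712 rad = 11.8437°
d = R·c = 6371.2 × 0.206712 = 1317.0 km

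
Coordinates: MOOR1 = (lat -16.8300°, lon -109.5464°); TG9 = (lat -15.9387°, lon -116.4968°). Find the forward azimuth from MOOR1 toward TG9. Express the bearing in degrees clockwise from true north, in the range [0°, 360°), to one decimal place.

276.6°

Δλ = -6.9504°
y = sin Δλ · cos φ₂ = -0.116358
x = cos φ₁ sin φ₂ − sin φ₁ cos φ₂ cos Δλ = 0.013510
θ = atan2(y, x) = -83.3774° → 276.6226° (mod 360°)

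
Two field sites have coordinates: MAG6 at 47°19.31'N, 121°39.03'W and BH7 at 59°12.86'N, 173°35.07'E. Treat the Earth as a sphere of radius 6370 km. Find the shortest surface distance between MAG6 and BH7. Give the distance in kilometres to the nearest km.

MAG6: φ = +47.32183°, λ = -121.65050°
BH7: φ = +59.21433°, λ = +173.58450°
Δφ = 11.8925°,  Δλ = -64.7650°
a = sin²(Δφ/2) + cos φ₁ cos φ₂ sin²(Δλ/2) = 0.110251
c = 2·arcsin(√a) = 0.676933 rad = 38.7854°
d = R·c = 6370 × 0.676933 = 4312.1 km

4312 km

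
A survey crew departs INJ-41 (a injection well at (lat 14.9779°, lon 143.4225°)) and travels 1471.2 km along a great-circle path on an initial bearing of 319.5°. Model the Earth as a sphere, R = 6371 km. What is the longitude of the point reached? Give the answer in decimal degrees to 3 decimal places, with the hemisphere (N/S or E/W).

δ = d/R = 1471.2/6371 = 0.230921 rad
φ₂ = arcsin(sin φ₁ cos δ + cos φ₁ sin δ cos θ)
   = arcsin(0.25845·0.97346 + 0.96603·0.22887·0.76041) = 24.81634°
λ₂ = λ₁ + atan2(sin θ sin δ cos φ₁, cos δ − sin φ₁ sin φ₂) = 133.99703°

133.997°E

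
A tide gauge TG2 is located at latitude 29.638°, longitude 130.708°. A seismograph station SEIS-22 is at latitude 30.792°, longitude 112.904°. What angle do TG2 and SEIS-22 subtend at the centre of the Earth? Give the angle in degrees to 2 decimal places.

15.41°

Δφ = 1.1540°,  Δλ = -17.8040°
a = sin²(Δφ/2) + cos φ₁ cos φ₂ sin²(Δλ/2) = 0.017980
c = 2·arcsin(√a) = 0.268993 rad = 15.4122°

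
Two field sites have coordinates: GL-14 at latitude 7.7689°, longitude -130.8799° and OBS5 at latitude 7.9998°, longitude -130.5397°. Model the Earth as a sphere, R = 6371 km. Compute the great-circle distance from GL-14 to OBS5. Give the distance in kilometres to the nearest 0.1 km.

Δφ = 0.2309°,  Δλ = 0.3402°
a = sin²(Δφ/2) + cos φ₁ cos φ₂ sin²(Δλ/2) = 0.000013
c = 2·arcsin(√a) = 0.007130 rad = 0.4085°
d = R·c = 6371 × 0.007130 = 45.4 km

45.4 km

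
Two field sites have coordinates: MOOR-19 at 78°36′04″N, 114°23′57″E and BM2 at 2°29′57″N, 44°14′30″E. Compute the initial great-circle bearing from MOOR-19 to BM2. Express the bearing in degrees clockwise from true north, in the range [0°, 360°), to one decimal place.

251.0°

MOOR-19: φ = +78.60111°, λ = +114.39917°
BM2: φ = +2.49917°, λ = +44.24167°
Δλ = -70.1575°
y = sin Δλ · cos φ₂ = -0.939735
x = cos φ₁ sin φ₂ − sin φ₁ cos φ₂ cos Δλ = -0.323806
θ = atan2(y, x) = -109.0125° → 250.9875° (mod 360°)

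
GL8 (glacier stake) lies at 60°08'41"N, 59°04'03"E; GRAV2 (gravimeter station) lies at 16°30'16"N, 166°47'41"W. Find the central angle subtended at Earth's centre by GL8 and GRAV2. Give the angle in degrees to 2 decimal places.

GL8: φ = +60.14472°, λ = +59.06750°
GRAV2: φ = +16.50444°, λ = -166.79472°
Δφ = -43.6403°,  Δλ = 134.1378°
a = sin²(Δφ/2) + cos φ₁ cos φ₂ sin²(Δλ/2) = 0.542999
c = 2·arcsin(√a) = 1.656901 rad = 94.9334°

94.93°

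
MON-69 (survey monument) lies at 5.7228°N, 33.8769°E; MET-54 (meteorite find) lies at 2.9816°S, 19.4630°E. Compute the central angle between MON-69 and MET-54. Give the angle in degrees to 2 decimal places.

16.82°

Δφ = -8.7044°,  Δλ = -14.4139°
a = sin²(Δφ/2) + cos φ₁ cos φ₂ sin²(Δλ/2) = 0.021398
c = 2·arcsin(√a) = 0.293613 rad = 16.8228°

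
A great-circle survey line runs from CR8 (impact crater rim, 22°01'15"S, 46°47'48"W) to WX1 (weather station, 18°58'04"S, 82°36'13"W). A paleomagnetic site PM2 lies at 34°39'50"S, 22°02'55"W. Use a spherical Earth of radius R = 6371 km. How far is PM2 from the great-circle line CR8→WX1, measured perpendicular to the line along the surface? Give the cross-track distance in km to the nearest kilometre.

CR8: φ = -22.02083°, λ = -46.79667°
WX1: φ = -18.96778°, λ = -82.60361°
PM2: φ = -34.66389°, λ = -22.04861°
δ₁₃ = central angle CR8→PM2 = 0.437715 rad  (haversine)
θ₁₃ = bearing CR8→PM2 = 125.676°,  θ₁₂ = bearing CR8→WX1 = 268.576°
dₓₜ = R·arcsin(sin δ₁₃ · sin(θ₁₃ − θ₁₂)) = 6371·arcsin(0.42387·sin(-142.900°)) = -1647.250 km
|dₓₜ| = 1647.250 km

1647 km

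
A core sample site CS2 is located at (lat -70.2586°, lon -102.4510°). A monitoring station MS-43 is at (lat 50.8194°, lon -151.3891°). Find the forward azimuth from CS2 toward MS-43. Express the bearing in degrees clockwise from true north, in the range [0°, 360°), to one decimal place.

Δλ = -48.9381°
y = sin Δλ · cos φ₂ = -0.476352
x = cos φ₁ sin φ₂ − sin φ₁ cos φ₂ cos Δλ = 0.652430
θ = atan2(y, x) = -36.1339° → 323.8661° (mod 360°)

323.9°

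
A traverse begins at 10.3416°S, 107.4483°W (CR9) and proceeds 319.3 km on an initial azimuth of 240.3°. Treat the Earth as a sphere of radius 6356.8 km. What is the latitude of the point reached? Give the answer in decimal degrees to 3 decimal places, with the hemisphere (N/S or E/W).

11.757°S

δ = d/R = 319.3/6356.8 = 0.050230 rad
φ₂ = arcsin(sin φ₁ cos δ + cos φ₁ sin δ cos θ)
   = arcsin(-0.17952·0.99874 + 0.98375·0.05021·-0.49546) = -11.75705°
λ₂ = λ₁ + atan2(sin θ sin δ cos φ₁, cos δ − sin φ₁ sin φ₂) = -110.00152°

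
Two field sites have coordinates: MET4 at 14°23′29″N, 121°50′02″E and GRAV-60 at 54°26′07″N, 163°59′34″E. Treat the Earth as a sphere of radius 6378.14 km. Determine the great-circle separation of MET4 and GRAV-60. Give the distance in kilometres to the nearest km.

5755 km

MET4: φ = +14.39139°, λ = +121.83389°
GRAV-60: φ = +54.43528°, λ = +163.99278°
Δφ = 40.0439°,  Δλ = 42.1589°
a = sin²(Δφ/2) + cos φ₁ cos φ₂ sin²(Δλ/2) = 0.190100
c = 2·arcsin(√a) = 0.902308 rad = 51.6985°
d = R·c = 6378.14 × 0.902308 = 5755.0 km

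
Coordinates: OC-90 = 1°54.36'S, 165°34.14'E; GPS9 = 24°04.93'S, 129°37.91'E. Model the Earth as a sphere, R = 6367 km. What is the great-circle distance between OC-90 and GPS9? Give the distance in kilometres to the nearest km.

OC-90: φ = -1.90600°, λ = +165.56900°
GPS9: φ = -24.08217°, λ = +129.63183°
Δφ = -22.1762°,  Δλ = -35.9372°
a = sin²(Δφ/2) + cos φ₁ cos φ₂ sin²(Δλ/2) = 0.123824
c = 2·arcsin(√a) = 0.719171 rad = 41.2055°
d = R·c = 6367 × 0.719171 = 4579.0 km

4579 km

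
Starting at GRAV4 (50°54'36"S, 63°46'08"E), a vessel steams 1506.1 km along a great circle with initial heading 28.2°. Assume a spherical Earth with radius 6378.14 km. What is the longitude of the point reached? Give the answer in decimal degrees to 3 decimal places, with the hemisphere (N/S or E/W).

71.907°E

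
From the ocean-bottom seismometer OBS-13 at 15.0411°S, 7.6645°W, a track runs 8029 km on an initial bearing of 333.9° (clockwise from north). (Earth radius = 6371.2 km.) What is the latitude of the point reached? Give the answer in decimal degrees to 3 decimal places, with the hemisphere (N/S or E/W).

48.284°N

δ = d/R = 8029/6371.2 = 1.260202 rad
φ₂ = arcsin(sin φ₁ cos δ + cos φ₁ sin δ cos θ)
   = arcsin(-0.25951·0.30562 + 0.96574·0.95215·0.89803) = 48.28391°
λ₂ = λ₁ + atan2(sin θ sin δ cos φ₁, cos δ − sin φ₁ sin φ₂) = -46.67714°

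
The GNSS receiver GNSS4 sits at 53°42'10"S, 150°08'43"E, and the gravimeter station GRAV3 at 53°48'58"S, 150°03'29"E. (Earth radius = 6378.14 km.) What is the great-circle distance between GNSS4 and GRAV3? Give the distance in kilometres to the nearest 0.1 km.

GNSS4: φ = -53.70278°, λ = +150.14528°
GRAV3: φ = -53.81611°, λ = +150.05806°
Δφ = -0.1133°,  Δλ = -0.0872°
a = sin²(Δφ/2) + cos φ₁ cos φ₂ sin²(Δλ/2) = 0.000001
c = 2·arcsin(√a) = 0.002173 rad = 0.1245°
d = R·c = 6378.14 × 0.002173 = 13.9 km

13.9 km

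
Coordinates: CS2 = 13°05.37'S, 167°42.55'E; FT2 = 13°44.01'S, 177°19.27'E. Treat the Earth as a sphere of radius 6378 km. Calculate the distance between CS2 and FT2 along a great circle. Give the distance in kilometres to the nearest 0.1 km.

1043.2 km

CS2: φ = -13.08950°, λ = +167.70917°
FT2: φ = -13.73350°, λ = +177.32117°
Δφ = -0.6440°,  Δλ = 9.6120°
a = sin²(Δφ/2) + cos φ₁ cos φ₂ sin²(Δλ/2) = 0.006673
c = 2·arcsin(√a) = 0.163561 rad = 9.3714°
d = R·c = 6378 × 0.163561 = 1043.2 km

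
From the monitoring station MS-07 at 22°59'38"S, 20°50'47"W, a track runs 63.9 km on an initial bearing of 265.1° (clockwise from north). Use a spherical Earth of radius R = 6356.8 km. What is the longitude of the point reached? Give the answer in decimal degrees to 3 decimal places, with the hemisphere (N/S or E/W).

MS-07: φ = -22.99389°, λ = -20.84639°
δ = d/R = 63.9/6356.8 = 0.010052 rad
φ₂ = arcsin(sin φ₁ cos δ + cos φ₁ sin δ cos θ)
   = arcsin(-0.39063·0.99995 + 0.92055·0.01005·-0.08542) = -23.04186°
λ₂ = λ₁ + atan2(sin θ sin δ cos φ₁, cos δ − sin φ₁ sin φ₂) = -21.46999°

21.470°W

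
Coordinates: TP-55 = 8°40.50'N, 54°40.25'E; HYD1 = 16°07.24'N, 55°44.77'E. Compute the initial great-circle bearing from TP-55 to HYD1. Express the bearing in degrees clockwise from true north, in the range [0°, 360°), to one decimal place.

7.9°

TP-55: φ = +8.67500°, λ = +54.67083°
HYD1: φ = +16.12067°, λ = +55.74617°
Δλ = 1.0753°
y = sin Δλ · cos φ₂ = 0.018029
x = cos φ₁ sin φ₂ − sin φ₁ cos φ₂ cos Δλ = 0.129611
θ = atan2(y, x) = 7.9191° → 7.9191° (mod 360°)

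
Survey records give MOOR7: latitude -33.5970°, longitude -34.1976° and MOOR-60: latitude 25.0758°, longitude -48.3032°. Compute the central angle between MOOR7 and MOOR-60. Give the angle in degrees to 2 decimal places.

Δφ = 58.6728°,  Δλ = -14.1056°
a = sin²(Δφ/2) + cos φ₁ cos φ₂ sin²(Δλ/2) = 0.251412
c = 2·arcsin(√a) = 1.050454 rad = 60.1866°

60.19°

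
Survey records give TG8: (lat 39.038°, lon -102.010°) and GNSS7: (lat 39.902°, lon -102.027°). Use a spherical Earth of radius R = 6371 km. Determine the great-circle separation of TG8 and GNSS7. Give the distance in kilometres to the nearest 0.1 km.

96.1 km

Δφ = 0.8640°,  Δλ = -0.0170°
a = sin²(Δφ/2) + cos φ₁ cos φ₂ sin²(Δλ/2) = 0.000057
c = 2·arcsin(√a) = 0.015081 rad = 0.8641°
d = R·c = 6371 × 0.015081 = 96.1 km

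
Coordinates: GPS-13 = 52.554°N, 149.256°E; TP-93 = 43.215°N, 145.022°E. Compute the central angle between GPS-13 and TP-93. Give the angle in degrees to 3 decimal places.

9.757°

Δφ = -9.3390°,  Δλ = -4.2340°
a = sin²(Δφ/2) + cos φ₁ cos φ₂ sin²(Δλ/2) = 0.007232
c = 2·arcsin(√a) = 0.170287 rad = 9.7567°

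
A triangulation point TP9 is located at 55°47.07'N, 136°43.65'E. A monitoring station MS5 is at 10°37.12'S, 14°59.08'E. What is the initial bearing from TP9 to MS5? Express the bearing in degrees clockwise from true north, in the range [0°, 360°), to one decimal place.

TP9: φ = +55.78450°, λ = +136.72750°
MS5: φ = -10.61867°, λ = +14.98467°
Δλ = -121.7428°
y = sin Δλ · cos φ₂ = -0.835855
x = cos φ₁ sin φ₂ − sin φ₁ cos φ₂ cos Δλ = 0.323986
θ = atan2(y, x) = -68.8132° → 291.1868° (mod 360°)

291.2°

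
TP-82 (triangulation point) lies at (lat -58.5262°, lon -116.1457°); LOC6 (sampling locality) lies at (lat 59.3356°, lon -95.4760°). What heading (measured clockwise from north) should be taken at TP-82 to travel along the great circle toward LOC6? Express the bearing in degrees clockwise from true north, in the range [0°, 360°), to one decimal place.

11.9°

Δλ = 20.6697°
y = sin Δλ · cos φ₂ = 0.180023
x = cos φ₁ sin φ₂ − sin φ₁ cos φ₂ cos Δλ = 0.856078
θ = atan2(y, x) = 11.8756° → 11.8756° (mod 360°)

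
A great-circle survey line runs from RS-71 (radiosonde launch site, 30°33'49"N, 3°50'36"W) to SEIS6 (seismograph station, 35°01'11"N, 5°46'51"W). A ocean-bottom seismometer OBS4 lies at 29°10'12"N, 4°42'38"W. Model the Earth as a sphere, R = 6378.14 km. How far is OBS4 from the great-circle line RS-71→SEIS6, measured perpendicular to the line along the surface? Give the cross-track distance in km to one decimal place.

RS-71: φ = +30.56361°, λ = -3.84333°
SEIS6: φ = +35.01972°, λ = -5.78083°
OBS4: φ = +29.17000°, λ = -4.71056°
δ₁₃ = central angle RS-71→OBS4 = 0.027638 rad  (haversine)
θ₁₃ = bearing RS-71→OBS4 = 208.570°,  θ₁₂ = bearing RS-71→SEIS6 = 340.441°
dₓₜ = R·arcsin(sin δ₁₃ · sin(θ₁₃ − θ₁₂)) = 6378.14·arcsin(0.02763·sin(-131.871°)) = -131.260 km
|dₓₜ| = 131.260 km

131.3 km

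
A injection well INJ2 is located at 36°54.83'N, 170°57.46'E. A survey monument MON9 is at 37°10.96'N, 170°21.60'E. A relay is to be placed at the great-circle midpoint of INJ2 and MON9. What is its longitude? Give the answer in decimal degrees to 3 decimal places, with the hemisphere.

INJ2: φ = +36.91383°, λ = +170.95767°
MON9: φ = +37.18267°, λ = +170.36000°
Bx = cos φ₂ cos Δλ = 0.796669,  By = cos φ₂ sin Δλ = -0.008311
φₘ = atan2(sin φ₁ + sin φ₂, √((cos φ₁ + Bx)² + By²)) = 37.04862°
λₘ = λ₁ + atan2(By, cos φ₁ + Bx) = 170.65936°

170.659°E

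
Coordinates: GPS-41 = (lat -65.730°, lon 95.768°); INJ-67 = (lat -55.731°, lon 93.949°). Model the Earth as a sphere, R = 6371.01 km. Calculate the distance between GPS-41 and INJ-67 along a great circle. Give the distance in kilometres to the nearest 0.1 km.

1116.1 km

Δφ = 9.9990°,  Δλ = -1.8190°
a = sin²(Δφ/2) + cos φ₁ cos φ₂ sin²(Δλ/2) = 0.007653
c = 2·arcsin(√a) = 0.175186 rad = 10.0374°
d = R·c = 6371.01 × 0.175186 = 1116.1 km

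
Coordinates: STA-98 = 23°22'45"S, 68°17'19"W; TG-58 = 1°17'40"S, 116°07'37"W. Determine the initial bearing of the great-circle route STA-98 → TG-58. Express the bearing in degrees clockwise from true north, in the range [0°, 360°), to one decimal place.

288.3°

STA-98: φ = -23.37917°, λ = -68.28861°
TG-58: φ = -1.29444°, λ = -116.12694°
Δλ = -47.8383°
y = sin Δλ · cos φ₂ = -0.741065
x = cos φ₁ sin φ₂ − sin φ₁ cos φ₂ cos Δλ = 0.245548
θ = atan2(y, x) = -71.6677° → 288.3323° (mod 360°)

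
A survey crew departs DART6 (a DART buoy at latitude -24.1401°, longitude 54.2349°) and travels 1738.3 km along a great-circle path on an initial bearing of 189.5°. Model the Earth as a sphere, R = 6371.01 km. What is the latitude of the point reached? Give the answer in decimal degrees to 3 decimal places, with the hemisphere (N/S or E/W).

δ = d/R = 1738.3/6371.01 = 0.272845 rad
φ₂ = arcsin(sin φ₁ cos δ + cos φ₁ sin δ cos θ)
   = arcsin(-0.40897·0.96301 + 0.91255·0.26947·-0.98629) = -39.52203°
λ₂ = λ₁ + atan2(sin θ sin δ cos φ₁, cos δ − sin φ₁ sin φ₂) = 50.92954°

39.522°S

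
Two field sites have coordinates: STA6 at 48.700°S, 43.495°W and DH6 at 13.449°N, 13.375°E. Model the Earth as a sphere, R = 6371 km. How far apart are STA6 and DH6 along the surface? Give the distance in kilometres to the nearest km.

Δφ = 62.1490°,  Δλ = 56.8700°
a = sin²(Δφ/2) + cos φ₁ cos φ₂ sin²(Δλ/2) = 0.411952
c = 2·arcsin(√a) = 1.393776 rad = 79.8575°
d = R·c = 6371 × 1.393776 = 8879.7 km

8880 km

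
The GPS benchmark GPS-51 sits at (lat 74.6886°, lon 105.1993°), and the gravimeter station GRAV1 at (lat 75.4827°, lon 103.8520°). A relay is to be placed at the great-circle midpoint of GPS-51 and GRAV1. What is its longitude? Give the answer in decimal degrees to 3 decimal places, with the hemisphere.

Bx = cos φ₂ cos Δλ = 0.250603,  By = cos φ₂ sin Δλ = -0.005894
φₘ = atan2(sin φ₁ + sin φ₂, √((cos φ₁ + Bx)² + By²)) = 75.08663°
λₘ = λ₁ + atan2(By, cos φ₁ + Bx) = 104.54318°

104.543°E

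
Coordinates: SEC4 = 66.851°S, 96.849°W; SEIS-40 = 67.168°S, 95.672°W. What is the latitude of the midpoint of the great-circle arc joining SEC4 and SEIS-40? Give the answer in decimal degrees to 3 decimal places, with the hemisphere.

67.011°S

Bx = cos φ₂ cos Δλ = 0.387949,  By = cos φ₂ sin Δλ = 0.007971
φₘ = atan2(sin φ₁ + sin φ₂, √((cos φ₁ + Bx)² + By²)) = -67.01059°
λₘ = λ₁ + atan2(By, cos φ₁ + Bx) = -96.26434°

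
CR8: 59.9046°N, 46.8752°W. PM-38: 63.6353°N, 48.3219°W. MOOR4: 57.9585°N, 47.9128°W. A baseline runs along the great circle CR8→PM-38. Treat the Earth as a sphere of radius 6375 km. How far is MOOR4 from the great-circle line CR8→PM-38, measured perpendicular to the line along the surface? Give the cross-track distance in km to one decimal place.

δ₁₃ = central angle CR8→MOOR4 = 0.035227 rad  (haversine)
θ₁₃ = bearing CR8→MOOR4 = 195.830°,  θ₁₂ = bearing CR8→PM-38 = 350.241°
dₓₜ = R·arcsin(sin δ₁₃ · sin(θ₁₃ − θ₁₂)) = 6375·arcsin(0.03522·sin(-154.412°)) = -96.977 km
|dₓₜ| = 96.977 km

97.0 km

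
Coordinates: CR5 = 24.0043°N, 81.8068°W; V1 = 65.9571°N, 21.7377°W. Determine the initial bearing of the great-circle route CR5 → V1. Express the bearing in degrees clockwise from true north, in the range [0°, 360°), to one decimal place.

Δλ = 60.0691°
y = sin Δλ · cos φ₂ = 0.353082
x = cos φ₁ sin φ₂ − sin φ₁ cos φ₂ cos Δλ = 0.751562
θ = atan2(y, x) = 25.1640° → 25.1640° (mod 360°)

25.2°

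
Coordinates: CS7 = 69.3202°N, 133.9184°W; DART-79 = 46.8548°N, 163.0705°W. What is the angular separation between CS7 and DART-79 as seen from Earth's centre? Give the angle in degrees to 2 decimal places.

Δφ = -22.4654°,  Δλ = -29.1521°
a = sin²(Δφ/2) + cos φ₁ cos φ₂ sin²(Δλ/2) = 0.053240
c = 2·arcsin(√a) = 0.465672 rad = 26.6811°

26.68°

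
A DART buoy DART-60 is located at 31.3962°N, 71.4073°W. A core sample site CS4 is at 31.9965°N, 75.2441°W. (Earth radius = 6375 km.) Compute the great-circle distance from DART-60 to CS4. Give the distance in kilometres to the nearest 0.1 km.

Δφ = 0.6003°,  Δλ = -3.8368°
a = sin²(Δφ/2) + cos φ₁ cos φ₂ sin²(Δλ/2) = 0.000839
c = 2·arcsin(√a) = 0.057928 rad = 3.3191°
d = R·c = 6375 × 0.057928 = 369.3 km

369.3 km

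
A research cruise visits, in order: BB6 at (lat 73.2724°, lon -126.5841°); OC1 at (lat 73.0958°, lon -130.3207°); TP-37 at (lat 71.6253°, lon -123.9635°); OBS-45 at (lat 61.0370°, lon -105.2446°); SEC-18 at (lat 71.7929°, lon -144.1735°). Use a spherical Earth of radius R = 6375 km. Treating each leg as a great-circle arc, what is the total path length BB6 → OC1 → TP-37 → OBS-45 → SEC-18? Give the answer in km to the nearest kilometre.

3871 km

BB6→OC1: c = 0.019114 rad, d = 121.85 km
OC1→TP-37: c = 0.042263 rad, d = 269.43 km
TP-37→OBS-45: c = 0.224532 rad, d = 1431.39 km
OBS-45→SEC-18: c = 0.321284 rad, d = 2048.19 km
Total = 121.85 + 269.43 + 1431.39 + 2048.19 = 3870.85 km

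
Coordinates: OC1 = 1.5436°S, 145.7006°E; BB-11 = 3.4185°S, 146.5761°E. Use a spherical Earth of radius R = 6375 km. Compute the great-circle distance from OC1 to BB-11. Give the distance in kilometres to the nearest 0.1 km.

230.2 km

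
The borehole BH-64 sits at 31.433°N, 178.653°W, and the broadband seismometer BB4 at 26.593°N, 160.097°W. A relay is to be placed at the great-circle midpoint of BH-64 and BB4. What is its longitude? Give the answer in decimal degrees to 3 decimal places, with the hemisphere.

169.156°W

Bx = cos φ₂ cos Δλ = 0.847722,  By = cos φ₂ sin Δλ = 0.284565
φₘ = atan2(sin φ₁ + sin φ₂, √((cos φ₁ + Bx)² + By²)) = 29.33395°
λₘ = λ₁ + atan2(By, cos φ₁ + Bx) = -169.15561°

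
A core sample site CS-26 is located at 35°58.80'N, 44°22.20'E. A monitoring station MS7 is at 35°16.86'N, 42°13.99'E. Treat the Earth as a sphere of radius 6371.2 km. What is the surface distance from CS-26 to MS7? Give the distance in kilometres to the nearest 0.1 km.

208.2 km

CS-26: φ = +35.98000°, λ = +44.37000°
MS7: φ = +35.28100°, λ = +42.23317°
Δφ = -0.6990°,  Δλ = -2.1368°
a = sin²(Δφ/2) + cos φ₁ cos φ₂ sin²(Δλ/2) = 0.000267
c = 2·arcsin(√a) = 0.032675 rad = 1.8721°
d = R·c = 6371.2 × 0.032675 = 208.2 km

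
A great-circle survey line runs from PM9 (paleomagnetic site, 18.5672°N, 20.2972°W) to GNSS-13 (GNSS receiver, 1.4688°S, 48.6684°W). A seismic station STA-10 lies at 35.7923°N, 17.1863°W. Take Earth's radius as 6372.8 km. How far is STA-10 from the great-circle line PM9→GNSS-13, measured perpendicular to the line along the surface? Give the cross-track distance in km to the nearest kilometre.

δ₁₃ = central angle PM9→STA-10 = 0.304438 rad  (haversine)
θ₁₃ = bearing PM9→STA-10 = 8.445°,  θ₁₂ = bearing PM9→GNSS-13 = 237.350°
dₓₜ = R·arcsin(sin δ₁₃ · sin(θ₁₃ − θ₁₂)) = 6372.8·arcsin(0.29976·sin(-228.905°)) = 1452.179 km
|dₓₜ| = 1452.179 km

1452 km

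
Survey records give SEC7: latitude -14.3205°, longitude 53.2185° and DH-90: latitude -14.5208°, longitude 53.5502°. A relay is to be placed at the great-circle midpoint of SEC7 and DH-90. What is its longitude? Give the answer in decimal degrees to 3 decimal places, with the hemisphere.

Bx = cos φ₂ cos Δλ = 0.968040,  By = cos φ₂ sin Δλ = 0.005604
φₘ = atan2(sin φ₁ + sin φ₂, √((cos φ₁ + Bx)² + By²)) = -14.42071°
λₘ = λ₁ + atan2(By, cos φ₁ + Bx) = 53.38428°

53.384°E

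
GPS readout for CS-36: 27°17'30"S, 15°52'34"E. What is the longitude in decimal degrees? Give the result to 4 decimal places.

15.8761°E

15° + 52′/60 + 34″/3600 = 15 + 0.86667 + 0.00944 = 15.8761°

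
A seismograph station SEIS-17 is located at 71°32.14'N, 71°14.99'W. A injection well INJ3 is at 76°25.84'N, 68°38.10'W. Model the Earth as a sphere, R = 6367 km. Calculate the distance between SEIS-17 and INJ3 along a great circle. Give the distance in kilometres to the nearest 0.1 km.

SEIS-17: φ = +71.53567°, λ = -71.24983°
INJ3: φ = +76.43067°, λ = -68.63500°
Δφ = 4.8950°,  Δλ = 2.6148°
a = sin²(Δφ/2) + cos φ₁ cos φ₂ sin²(Δλ/2) = 0.001862
c = 2·arcsin(√a) = 0.086336 rad = 4.9467°
d = R·c = 6367 × 0.086336 = 549.7 km

549.7 km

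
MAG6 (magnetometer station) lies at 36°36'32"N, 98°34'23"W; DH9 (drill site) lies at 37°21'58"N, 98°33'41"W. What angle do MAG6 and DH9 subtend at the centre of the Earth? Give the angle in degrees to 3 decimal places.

0.757°

MAG6: φ = +36.60889°, λ = -98.57306°
DH9: φ = +37.36611°, λ = -98.56139°
Δφ = 0.7572°,  Δλ = 0.0117°
a = sin²(Δφ/2) + cos φ₁ cos φ₂ sin²(Δλ/2) = 0.000044
c = 2·arcsin(√a) = 0.013217 rad = 0.7573°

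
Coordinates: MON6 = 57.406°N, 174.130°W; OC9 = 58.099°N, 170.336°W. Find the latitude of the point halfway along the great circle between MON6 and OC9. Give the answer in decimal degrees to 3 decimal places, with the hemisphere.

57.767°N

Bx = cos φ₂ cos Δλ = 0.527295,  By = cos φ₂ sin Δλ = 0.034967
φₘ = atan2(sin φ₁ + sin φ₂, √((cos φ₁ + Bx)² + By²)) = 57.76667°
λₘ = λ₁ + atan2(By, cos φ₁ + Bx) = -172.25119°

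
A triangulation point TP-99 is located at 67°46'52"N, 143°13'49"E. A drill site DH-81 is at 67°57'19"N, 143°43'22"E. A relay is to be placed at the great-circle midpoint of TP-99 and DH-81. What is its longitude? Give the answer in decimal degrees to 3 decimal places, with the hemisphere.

TP-99: φ = +67.78111°, λ = +143.23028°
DH-81: φ = +67.95528°, λ = +143.72278°
Bx = cos φ₂ cos Δλ = 0.375316,  By = cos φ₂ sin Δλ = 0.003226
φₘ = atan2(sin φ₁ + sin φ₂, √((cos φ₁ + Bx)² + By²)) = 67.86838°
λₘ = λ₁ + atan2(By, cos φ₁ + Bx) = 143.47561°

143.476°E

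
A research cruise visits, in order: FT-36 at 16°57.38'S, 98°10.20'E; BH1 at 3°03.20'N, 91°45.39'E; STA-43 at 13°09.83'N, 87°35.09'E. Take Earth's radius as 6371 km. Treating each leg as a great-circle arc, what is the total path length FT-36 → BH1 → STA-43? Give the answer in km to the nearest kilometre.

FT-36: φ = -16.95633°, λ = +98.17000°
BH1: φ = +3.05333°, λ = +91.75650°
STA-43: φ = +13.16383°, λ = +87.58483°
FT-36→BH1: c = 0.366305 rad, d = 2333.73 km
BH1→STA-43: c = 0.190578 rad, d = 1214.17 km
Total = 2333.73 + 1214.17 = 3547.90 km

3548 km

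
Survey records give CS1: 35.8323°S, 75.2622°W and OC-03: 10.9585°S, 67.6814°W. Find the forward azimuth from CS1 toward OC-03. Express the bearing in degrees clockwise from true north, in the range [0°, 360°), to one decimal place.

Δλ = 7.5808°
y = sin Δλ · cos φ₂ = 0.129519
x = cos φ₁ sin φ₂ − sin φ₁ cos φ₂ cos Δλ = 0.415598
θ = atan2(y, x) = 17.3093° → 17.3093° (mod 360°)

17.3°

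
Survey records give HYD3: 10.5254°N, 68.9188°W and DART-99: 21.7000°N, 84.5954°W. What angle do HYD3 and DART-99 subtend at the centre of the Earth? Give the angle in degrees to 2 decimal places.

18.73°

Δφ = 11.1746°,  Δλ = -15.6766°
a = sin²(Δφ/2) + cos φ₁ cos φ₂ sin²(Δλ/2) = 0.026470
c = 2·arcsin(√a) = 0.326842 rad = 18.7267°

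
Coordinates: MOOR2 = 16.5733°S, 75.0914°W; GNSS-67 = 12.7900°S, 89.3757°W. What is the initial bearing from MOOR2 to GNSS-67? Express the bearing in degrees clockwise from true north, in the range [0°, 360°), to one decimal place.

Δλ = -14.2843°
y = sin Δλ · cos φ₂ = -0.240612
x = cos φ₁ sin φ₂ − sin φ₁ cos φ₂ cos Δλ = 0.057383
θ = atan2(y, x) = -76.5862° → 283.4138° (mod 360°)

283.4°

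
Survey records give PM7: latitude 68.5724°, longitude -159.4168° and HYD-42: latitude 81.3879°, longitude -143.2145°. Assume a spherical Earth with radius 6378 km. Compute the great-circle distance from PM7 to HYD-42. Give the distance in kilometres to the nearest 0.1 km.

Δφ = 12.8155°,  Δλ = 16.2023°
a = sin²(Δφ/2) + cos φ₁ cos φ₂ sin²(Δλ/2) = 0.013542
c = 2·arcsin(√a) = 0.233266 rad = 13.3652°
d = R·c = 6378 × 0.233266 = 1487.8 km

1487.8 km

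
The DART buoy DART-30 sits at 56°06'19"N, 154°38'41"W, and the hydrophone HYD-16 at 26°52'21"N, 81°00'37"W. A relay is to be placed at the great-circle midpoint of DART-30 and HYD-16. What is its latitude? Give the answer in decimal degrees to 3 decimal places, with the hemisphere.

DART-30: φ = +56.10528°, λ = -154.64472°
HYD-16: φ = +26.87250°, λ = -81.01028°
Bx = cos φ₂ cos Δλ = 0.251338,  By = cos φ₂ sin Δλ = 0.855873
φₘ = atan2(sin φ₁ + sin φ₂, √((cos φ₁ + Bx)² + By²)) = 47.42931°
λₘ = λ₁ + atan2(By, cos φ₁ + Bx) = -108.03227°

47.429°N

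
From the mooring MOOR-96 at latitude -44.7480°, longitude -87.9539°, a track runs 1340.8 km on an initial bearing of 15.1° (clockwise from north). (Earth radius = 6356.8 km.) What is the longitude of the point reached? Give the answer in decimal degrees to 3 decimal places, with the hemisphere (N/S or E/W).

δ = d/R = 1340.8/6356.8 = 0.210924 rad
φ₂ = arcsin(sin φ₁ cos δ + cos φ₁ sin δ cos θ)
   = arcsin(-0.70399·0.97784 + 0.71021·0.20936·0.96547) = -33.01306°
λ₂ = λ₁ + atan2(sin θ sin δ cos φ₁, cos δ − sin φ₁ sin φ₂) = -84.22468°

84.225°W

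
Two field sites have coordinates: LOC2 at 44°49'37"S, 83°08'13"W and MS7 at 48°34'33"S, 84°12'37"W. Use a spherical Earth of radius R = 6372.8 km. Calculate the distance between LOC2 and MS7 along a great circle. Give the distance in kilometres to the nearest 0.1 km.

LOC2: φ = -44.82694°, λ = -83.13694°
MS7: φ = -48.57583°, λ = -84.21028°
Δφ = -3.7489°,  Δλ = -1.0733°
a = sin²(Δφ/2) + cos φ₁ cos φ₂ sin²(Δλ/2) = 0.001111
c = 2·arcsin(√a) = 0.066678 rad = 3.8204°
d = R·c = 6372.8 × 0.066678 = 424.9 km

424.9 km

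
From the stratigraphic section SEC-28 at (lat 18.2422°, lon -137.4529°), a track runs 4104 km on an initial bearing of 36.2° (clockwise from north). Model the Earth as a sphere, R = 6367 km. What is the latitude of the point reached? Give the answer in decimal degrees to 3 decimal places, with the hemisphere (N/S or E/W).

45.294°N

δ = d/R = 4104/6367 = 0.644574 rad
φ₂ = arcsin(sin φ₁ cos δ + cos φ₁ sin δ cos θ)
   = arcsin(0.31303·0.79936 + 0.94974·0.60086·0.80696) = 45.29399°
λ₂ = λ₁ + atan2(sin θ sin δ cos φ₁, cos δ − sin φ₁ sin φ₂) = -107.15759°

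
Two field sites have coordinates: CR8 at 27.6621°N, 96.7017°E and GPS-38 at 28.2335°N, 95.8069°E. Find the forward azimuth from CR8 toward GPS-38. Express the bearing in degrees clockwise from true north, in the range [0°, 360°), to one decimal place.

306.1°

Δλ = -0.8948°
y = sin Δλ · cos φ₂ = -0.013759
x = cos φ₁ sin φ₂ − sin φ₁ cos φ₂ cos Δλ = 0.010023
θ = atan2(y, x) = -53.9284° → 306.0716° (mod 360°)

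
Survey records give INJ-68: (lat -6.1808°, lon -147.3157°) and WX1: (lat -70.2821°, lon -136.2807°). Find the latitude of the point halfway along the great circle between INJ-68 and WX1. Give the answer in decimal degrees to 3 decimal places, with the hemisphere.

38.329°S

Bx = cos φ₂ cos Δλ = 0.331151,  By = cos φ₂ sin Δλ = 0.064579
φₘ = atan2(sin φ₁ + sin φ₂, √((cos φ₁ + Bx)² + By²)) = -38.32925°
λₘ = λ₁ + atan2(By, cos φ₁ + Bx) = -144.52608°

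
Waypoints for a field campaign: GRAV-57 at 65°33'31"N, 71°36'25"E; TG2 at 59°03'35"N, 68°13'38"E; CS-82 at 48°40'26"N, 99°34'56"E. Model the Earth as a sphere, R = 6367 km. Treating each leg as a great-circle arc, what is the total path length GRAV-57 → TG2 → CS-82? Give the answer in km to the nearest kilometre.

GRAV-57: φ = +65.55861°, λ = +71.60694°
TG2: φ = +59.05972°, λ = +68.22722°
CS-82: φ = +48.67389°, λ = +99.58222°
GRAV-57→TG2: c = 0.116650 rad, d = 742.71 km
TG2→CS-82: c = 0.365252 rad, d = 2325.56 km
Total = 742.71 + 2325.56 = 3068.28 km

3068 km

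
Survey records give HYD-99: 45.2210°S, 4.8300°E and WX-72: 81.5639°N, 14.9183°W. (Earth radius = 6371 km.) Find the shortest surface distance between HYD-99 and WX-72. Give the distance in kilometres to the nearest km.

Δφ = 126.7849°,  Δλ = -19.7483°
a = sin²(Δφ/2) + cos φ₁ cos φ₂ sin²(Δλ/2) = 0.802445
c = 2·arcsin(√a) = 2.220424 rad = 127.2209°
d = R·c = 6371 × 2.220424 = 14146.3 km

14146 km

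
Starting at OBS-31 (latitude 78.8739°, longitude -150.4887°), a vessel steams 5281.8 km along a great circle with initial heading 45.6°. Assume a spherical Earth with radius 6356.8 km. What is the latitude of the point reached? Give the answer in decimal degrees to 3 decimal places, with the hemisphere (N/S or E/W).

49.575°N

δ = d/R = 5281.8/6356.8 = 0.830890 rad
φ₂ = arcsin(sin φ₁ cos δ + cos φ₁ sin δ cos θ)
   = arcsin(0.98120·0.67422 + 0.19297·0.73853·0.69966) = 49.57527°
λ₂ = λ₁ + atan2(sin θ sin δ cos φ₁, cos δ − sin φ₁ sin φ₂) = -24.95046°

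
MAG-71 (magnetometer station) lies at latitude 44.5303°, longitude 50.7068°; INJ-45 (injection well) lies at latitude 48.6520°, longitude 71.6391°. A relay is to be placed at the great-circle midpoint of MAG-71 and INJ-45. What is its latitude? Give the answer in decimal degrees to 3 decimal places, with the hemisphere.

Bx = cos φ₂ cos Δλ = 0.617031,  By = cos φ₂ sin Δλ = 0.236020
φₘ = atan2(sin φ₁ + sin φ₂, √((cos φ₁ + Bx)² + By²)) = 47.07010°
λₘ = λ₁ + atan2(By, cos φ₁ + Bx) = 60.77033°

47.070°N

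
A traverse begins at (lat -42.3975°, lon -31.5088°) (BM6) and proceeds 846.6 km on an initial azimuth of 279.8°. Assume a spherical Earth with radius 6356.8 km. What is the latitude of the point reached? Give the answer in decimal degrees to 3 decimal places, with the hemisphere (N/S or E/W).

40.663°S

δ = d/R = 846.6/6356.8 = 0.133180 rad
φ₂ = arcsin(sin φ₁ cos δ + cos φ₁ sin δ cos θ)
   = arcsin(-0.67427·0.99114 + 0.73848·0.13279·0.17021) = -40.66297°
λ₂ = λ₁ + atan2(sin θ sin δ cos φ₁, cos δ − sin φ₁ sin φ₂) = -41.44188°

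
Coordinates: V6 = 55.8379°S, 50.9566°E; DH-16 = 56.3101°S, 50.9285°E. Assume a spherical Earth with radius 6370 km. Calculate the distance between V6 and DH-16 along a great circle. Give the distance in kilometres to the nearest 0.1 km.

Δφ = -0.4722°,  Δλ = -0.0281°
a = sin²(Δφ/2) + cos φ₁ cos φ₂ sin²(Δλ/2) = 0.000017
c = 2·arcsin(√a) = 0.008246 rad = 0.4725°
d = R·c = 6370 × 0.008246 = 52.5 km

52.5 km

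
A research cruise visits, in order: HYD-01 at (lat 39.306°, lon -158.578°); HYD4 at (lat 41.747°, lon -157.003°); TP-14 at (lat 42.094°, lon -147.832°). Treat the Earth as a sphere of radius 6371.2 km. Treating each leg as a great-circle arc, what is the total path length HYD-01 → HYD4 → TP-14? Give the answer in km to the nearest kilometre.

1062 km

HYD-01→HYD4: c = 0.047449 rad, d = 302.31 km
HYD4→TP-14: c = 0.119196 rad, d = 759.42 km
Total = 302.31 + 759.42 = 1061.73 km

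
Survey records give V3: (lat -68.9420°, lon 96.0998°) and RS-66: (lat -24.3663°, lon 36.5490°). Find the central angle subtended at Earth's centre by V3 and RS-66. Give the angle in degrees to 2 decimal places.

Δφ = 44.5757°,  Δλ = -59.5508°
a = sin²(Δφ/2) + cos φ₁ cos φ₂ sin²(Δλ/2) = 0.224556
c = 2·arcsin(√a) = 0.987369 rad = 56.5721°

56.57°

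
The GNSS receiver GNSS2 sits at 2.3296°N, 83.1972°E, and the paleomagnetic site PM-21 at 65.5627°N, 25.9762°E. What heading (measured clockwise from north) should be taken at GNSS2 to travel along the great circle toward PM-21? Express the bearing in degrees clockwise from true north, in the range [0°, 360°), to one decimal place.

338.9°

Δλ = -57.2210°
y = sin Δλ · cos φ₂ = -0.347822
x = cos φ₁ sin φ₂ − sin φ₁ cos φ₂ cos Δλ = 0.900558
θ = atan2(y, x) = -21.1180° → 338.8820° (mod 360°)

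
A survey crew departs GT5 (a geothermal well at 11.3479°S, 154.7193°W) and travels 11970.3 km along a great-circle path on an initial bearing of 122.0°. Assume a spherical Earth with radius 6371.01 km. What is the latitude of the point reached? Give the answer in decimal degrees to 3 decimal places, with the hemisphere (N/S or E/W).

25.813°S

δ = d/R = 11970.3/6371.01 = 1.878870 rad
φ₂ = arcsin(sin φ₁ cos δ + cos φ₁ sin δ cos θ)
   = arcsin(-0.19677·-0.30322 + 0.98045·0.95292·-0.52992) = -25.81294°
λ₂ = λ₁ + atan2(sin θ sin δ cos φ₁, cos δ − sin φ₁ sin φ₂) = -38.57574°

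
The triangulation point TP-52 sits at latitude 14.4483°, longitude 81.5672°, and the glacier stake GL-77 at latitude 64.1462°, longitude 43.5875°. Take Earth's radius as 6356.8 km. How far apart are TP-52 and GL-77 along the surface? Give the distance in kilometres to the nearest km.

6227 km

Δφ = 49.6979°,  Δλ = -37.9797°
a = sin²(Δφ/2) + cos φ₁ cos φ₂ sin²(Δλ/2) = 0.221305
c = 2·arcsin(√a) = 0.979557 rad = 56.1245°
d = R·c = 6356.8 × 0.979557 = 6226.9 km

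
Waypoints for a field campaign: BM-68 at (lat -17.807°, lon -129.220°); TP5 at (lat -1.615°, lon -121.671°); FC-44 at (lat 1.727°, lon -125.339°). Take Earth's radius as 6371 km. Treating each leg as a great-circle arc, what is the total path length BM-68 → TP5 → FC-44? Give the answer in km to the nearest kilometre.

BM-68→TP5: c = 0.310817 rad, d = 1980.22 km
TP5→FC-44: c = 0.086600 rad, d = 551.73 km
Total = 1980.22 + 551.73 = 2531.94 km

2532 km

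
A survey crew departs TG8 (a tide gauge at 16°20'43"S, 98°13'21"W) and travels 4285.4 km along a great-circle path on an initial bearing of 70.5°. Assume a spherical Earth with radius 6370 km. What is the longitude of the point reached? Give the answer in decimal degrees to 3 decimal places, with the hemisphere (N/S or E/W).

62.241°W

TG8: φ = -16.34528°, λ = -98.22250°
δ = d/R = 4285.4/6370 = 0.672747 rad
φ₂ = arcsin(sin φ₁ cos δ + cos φ₁ sin δ cos θ)
   = arcsin(-0.28143·0.78211 + 0.95958·0.62314·0.33381) = -1.17497°
λ₂ = λ₁ + atan2(sin θ sin δ cos φ₁, cos δ − sin φ₁ sin φ₂) = -62.24140°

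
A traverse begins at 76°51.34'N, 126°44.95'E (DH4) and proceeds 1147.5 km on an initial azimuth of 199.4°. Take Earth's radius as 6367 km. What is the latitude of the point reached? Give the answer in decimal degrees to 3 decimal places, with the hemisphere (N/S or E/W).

66.865°N

DH4: φ = +76.85567°, λ = +126.74917°
δ = d/R = 1147.5/6367 = 0.180226 rad
φ₂ = arcsin(sin φ₁ cos δ + cos φ₁ sin δ cos θ)
   = arcsin(0.97380·0.98380 + 0.22740·0.17925·-0.94322) = 66.86468°
λ₂ = λ₁ + atan2(sin θ sin δ cos φ₁, cos δ − sin φ₁ sin φ₂) = 118.03300°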